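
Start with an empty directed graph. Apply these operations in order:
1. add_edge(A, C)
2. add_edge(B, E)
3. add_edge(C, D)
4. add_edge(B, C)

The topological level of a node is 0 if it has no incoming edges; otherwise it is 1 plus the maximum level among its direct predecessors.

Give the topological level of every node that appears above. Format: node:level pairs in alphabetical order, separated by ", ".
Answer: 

Answer: A:0, B:0, C:1, D:2, E:1

Derivation:
Op 1: add_edge(A, C). Edges now: 1
Op 2: add_edge(B, E). Edges now: 2
Op 3: add_edge(C, D). Edges now: 3
Op 4: add_edge(B, C). Edges now: 4
Compute levels (Kahn BFS):
  sources (in-degree 0): A, B
  process A: level=0
    A->C: in-degree(C)=1, level(C)>=1
  process B: level=0
    B->C: in-degree(C)=0, level(C)=1, enqueue
    B->E: in-degree(E)=0, level(E)=1, enqueue
  process C: level=1
    C->D: in-degree(D)=0, level(D)=2, enqueue
  process E: level=1
  process D: level=2
All levels: A:0, B:0, C:1, D:2, E:1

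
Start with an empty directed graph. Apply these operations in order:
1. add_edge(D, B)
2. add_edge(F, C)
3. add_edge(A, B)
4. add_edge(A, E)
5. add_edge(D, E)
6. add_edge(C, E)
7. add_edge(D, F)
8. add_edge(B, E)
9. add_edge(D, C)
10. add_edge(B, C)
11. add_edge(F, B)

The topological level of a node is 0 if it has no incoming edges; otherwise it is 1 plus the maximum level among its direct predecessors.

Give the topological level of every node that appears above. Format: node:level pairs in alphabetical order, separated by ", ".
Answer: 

Answer: A:0, B:2, C:3, D:0, E:4, F:1

Derivation:
Op 1: add_edge(D, B). Edges now: 1
Op 2: add_edge(F, C). Edges now: 2
Op 3: add_edge(A, B). Edges now: 3
Op 4: add_edge(A, E). Edges now: 4
Op 5: add_edge(D, E). Edges now: 5
Op 6: add_edge(C, E). Edges now: 6
Op 7: add_edge(D, F). Edges now: 7
Op 8: add_edge(B, E). Edges now: 8
Op 9: add_edge(D, C). Edges now: 9
Op 10: add_edge(B, C). Edges now: 10
Op 11: add_edge(F, B). Edges now: 11
Compute levels (Kahn BFS):
  sources (in-degree 0): A, D
  process A: level=0
    A->B: in-degree(B)=2, level(B)>=1
    A->E: in-degree(E)=3, level(E)>=1
  process D: level=0
    D->B: in-degree(B)=1, level(B)>=1
    D->C: in-degree(C)=2, level(C)>=1
    D->E: in-degree(E)=2, level(E)>=1
    D->F: in-degree(F)=0, level(F)=1, enqueue
  process F: level=1
    F->B: in-degree(B)=0, level(B)=2, enqueue
    F->C: in-degree(C)=1, level(C)>=2
  process B: level=2
    B->C: in-degree(C)=0, level(C)=3, enqueue
    B->E: in-degree(E)=1, level(E)>=3
  process C: level=3
    C->E: in-degree(E)=0, level(E)=4, enqueue
  process E: level=4
All levels: A:0, B:2, C:3, D:0, E:4, F:1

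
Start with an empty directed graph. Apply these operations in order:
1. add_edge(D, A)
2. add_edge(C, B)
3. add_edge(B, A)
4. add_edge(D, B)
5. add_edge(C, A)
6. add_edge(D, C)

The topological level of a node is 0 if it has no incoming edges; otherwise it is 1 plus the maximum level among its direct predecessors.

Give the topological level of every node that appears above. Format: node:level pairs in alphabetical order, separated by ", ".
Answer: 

Op 1: add_edge(D, A). Edges now: 1
Op 2: add_edge(C, B). Edges now: 2
Op 3: add_edge(B, A). Edges now: 3
Op 4: add_edge(D, B). Edges now: 4
Op 5: add_edge(C, A). Edges now: 5
Op 6: add_edge(D, C). Edges now: 6
Compute levels (Kahn BFS):
  sources (in-degree 0): D
  process D: level=0
    D->A: in-degree(A)=2, level(A)>=1
    D->B: in-degree(B)=1, level(B)>=1
    D->C: in-degree(C)=0, level(C)=1, enqueue
  process C: level=1
    C->A: in-degree(A)=1, level(A)>=2
    C->B: in-degree(B)=0, level(B)=2, enqueue
  process B: level=2
    B->A: in-degree(A)=0, level(A)=3, enqueue
  process A: level=3
All levels: A:3, B:2, C:1, D:0

Answer: A:3, B:2, C:1, D:0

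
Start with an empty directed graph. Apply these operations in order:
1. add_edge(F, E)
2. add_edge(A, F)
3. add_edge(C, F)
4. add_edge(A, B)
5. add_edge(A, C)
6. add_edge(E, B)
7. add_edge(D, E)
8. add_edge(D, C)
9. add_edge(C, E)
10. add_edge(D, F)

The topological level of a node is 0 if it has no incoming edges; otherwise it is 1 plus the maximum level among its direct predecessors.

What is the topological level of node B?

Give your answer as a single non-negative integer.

Answer: 4

Derivation:
Op 1: add_edge(F, E). Edges now: 1
Op 2: add_edge(A, F). Edges now: 2
Op 3: add_edge(C, F). Edges now: 3
Op 4: add_edge(A, B). Edges now: 4
Op 5: add_edge(A, C). Edges now: 5
Op 6: add_edge(E, B). Edges now: 6
Op 7: add_edge(D, E). Edges now: 7
Op 8: add_edge(D, C). Edges now: 8
Op 9: add_edge(C, E). Edges now: 9
Op 10: add_edge(D, F). Edges now: 10
Compute levels (Kahn BFS):
  sources (in-degree 0): A, D
  process A: level=0
    A->B: in-degree(B)=1, level(B)>=1
    A->C: in-degree(C)=1, level(C)>=1
    A->F: in-degree(F)=2, level(F)>=1
  process D: level=0
    D->C: in-degree(C)=0, level(C)=1, enqueue
    D->E: in-degree(E)=2, level(E)>=1
    D->F: in-degree(F)=1, level(F)>=1
  process C: level=1
    C->E: in-degree(E)=1, level(E)>=2
    C->F: in-degree(F)=0, level(F)=2, enqueue
  process F: level=2
    F->E: in-degree(E)=0, level(E)=3, enqueue
  process E: level=3
    E->B: in-degree(B)=0, level(B)=4, enqueue
  process B: level=4
All levels: A:0, B:4, C:1, D:0, E:3, F:2
level(B) = 4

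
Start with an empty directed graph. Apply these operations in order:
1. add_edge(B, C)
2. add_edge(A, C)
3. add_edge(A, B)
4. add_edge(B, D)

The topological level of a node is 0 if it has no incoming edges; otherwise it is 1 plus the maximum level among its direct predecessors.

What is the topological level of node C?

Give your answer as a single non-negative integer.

Op 1: add_edge(B, C). Edges now: 1
Op 2: add_edge(A, C). Edges now: 2
Op 3: add_edge(A, B). Edges now: 3
Op 4: add_edge(B, D). Edges now: 4
Compute levels (Kahn BFS):
  sources (in-degree 0): A
  process A: level=0
    A->B: in-degree(B)=0, level(B)=1, enqueue
    A->C: in-degree(C)=1, level(C)>=1
  process B: level=1
    B->C: in-degree(C)=0, level(C)=2, enqueue
    B->D: in-degree(D)=0, level(D)=2, enqueue
  process C: level=2
  process D: level=2
All levels: A:0, B:1, C:2, D:2
level(C) = 2

Answer: 2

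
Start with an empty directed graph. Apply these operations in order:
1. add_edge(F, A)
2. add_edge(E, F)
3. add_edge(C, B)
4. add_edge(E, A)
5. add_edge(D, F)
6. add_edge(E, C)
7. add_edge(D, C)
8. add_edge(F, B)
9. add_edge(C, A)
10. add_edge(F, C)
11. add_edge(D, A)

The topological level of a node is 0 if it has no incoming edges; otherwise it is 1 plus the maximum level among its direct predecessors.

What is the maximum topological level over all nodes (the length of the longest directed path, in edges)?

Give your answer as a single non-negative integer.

Op 1: add_edge(F, A). Edges now: 1
Op 2: add_edge(E, F). Edges now: 2
Op 3: add_edge(C, B). Edges now: 3
Op 4: add_edge(E, A). Edges now: 4
Op 5: add_edge(D, F). Edges now: 5
Op 6: add_edge(E, C). Edges now: 6
Op 7: add_edge(D, C). Edges now: 7
Op 8: add_edge(F, B). Edges now: 8
Op 9: add_edge(C, A). Edges now: 9
Op 10: add_edge(F, C). Edges now: 10
Op 11: add_edge(D, A). Edges now: 11
Compute levels (Kahn BFS):
  sources (in-degree 0): D, E
  process D: level=0
    D->A: in-degree(A)=3, level(A)>=1
    D->C: in-degree(C)=2, level(C)>=1
    D->F: in-degree(F)=1, level(F)>=1
  process E: level=0
    E->A: in-degree(A)=2, level(A)>=1
    E->C: in-degree(C)=1, level(C)>=1
    E->F: in-degree(F)=0, level(F)=1, enqueue
  process F: level=1
    F->A: in-degree(A)=1, level(A)>=2
    F->B: in-degree(B)=1, level(B)>=2
    F->C: in-degree(C)=0, level(C)=2, enqueue
  process C: level=2
    C->A: in-degree(A)=0, level(A)=3, enqueue
    C->B: in-degree(B)=0, level(B)=3, enqueue
  process A: level=3
  process B: level=3
All levels: A:3, B:3, C:2, D:0, E:0, F:1
max level = 3

Answer: 3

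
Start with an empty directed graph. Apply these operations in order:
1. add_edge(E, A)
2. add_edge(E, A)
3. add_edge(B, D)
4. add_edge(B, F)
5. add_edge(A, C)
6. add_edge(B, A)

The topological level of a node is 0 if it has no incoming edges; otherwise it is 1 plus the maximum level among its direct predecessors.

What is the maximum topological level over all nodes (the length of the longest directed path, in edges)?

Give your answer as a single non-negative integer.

Op 1: add_edge(E, A). Edges now: 1
Op 2: add_edge(E, A) (duplicate, no change). Edges now: 1
Op 3: add_edge(B, D). Edges now: 2
Op 4: add_edge(B, F). Edges now: 3
Op 5: add_edge(A, C). Edges now: 4
Op 6: add_edge(B, A). Edges now: 5
Compute levels (Kahn BFS):
  sources (in-degree 0): B, E
  process B: level=0
    B->A: in-degree(A)=1, level(A)>=1
    B->D: in-degree(D)=0, level(D)=1, enqueue
    B->F: in-degree(F)=0, level(F)=1, enqueue
  process E: level=0
    E->A: in-degree(A)=0, level(A)=1, enqueue
  process D: level=1
  process F: level=1
  process A: level=1
    A->C: in-degree(C)=0, level(C)=2, enqueue
  process C: level=2
All levels: A:1, B:0, C:2, D:1, E:0, F:1
max level = 2

Answer: 2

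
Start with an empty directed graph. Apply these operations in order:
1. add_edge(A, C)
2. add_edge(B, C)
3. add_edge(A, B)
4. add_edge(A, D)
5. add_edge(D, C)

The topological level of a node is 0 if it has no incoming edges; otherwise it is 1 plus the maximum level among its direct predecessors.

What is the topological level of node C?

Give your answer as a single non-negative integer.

Op 1: add_edge(A, C). Edges now: 1
Op 2: add_edge(B, C). Edges now: 2
Op 3: add_edge(A, B). Edges now: 3
Op 4: add_edge(A, D). Edges now: 4
Op 5: add_edge(D, C). Edges now: 5
Compute levels (Kahn BFS):
  sources (in-degree 0): A
  process A: level=0
    A->B: in-degree(B)=0, level(B)=1, enqueue
    A->C: in-degree(C)=2, level(C)>=1
    A->D: in-degree(D)=0, level(D)=1, enqueue
  process B: level=1
    B->C: in-degree(C)=1, level(C)>=2
  process D: level=1
    D->C: in-degree(C)=0, level(C)=2, enqueue
  process C: level=2
All levels: A:0, B:1, C:2, D:1
level(C) = 2

Answer: 2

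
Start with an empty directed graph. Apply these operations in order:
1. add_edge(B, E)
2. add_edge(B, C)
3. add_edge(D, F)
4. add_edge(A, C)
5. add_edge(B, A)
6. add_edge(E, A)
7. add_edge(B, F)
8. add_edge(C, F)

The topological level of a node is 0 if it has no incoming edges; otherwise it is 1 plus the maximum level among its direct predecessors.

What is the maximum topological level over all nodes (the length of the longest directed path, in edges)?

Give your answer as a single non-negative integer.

Op 1: add_edge(B, E). Edges now: 1
Op 2: add_edge(B, C). Edges now: 2
Op 3: add_edge(D, F). Edges now: 3
Op 4: add_edge(A, C). Edges now: 4
Op 5: add_edge(B, A). Edges now: 5
Op 6: add_edge(E, A). Edges now: 6
Op 7: add_edge(B, F). Edges now: 7
Op 8: add_edge(C, F). Edges now: 8
Compute levels (Kahn BFS):
  sources (in-degree 0): B, D
  process B: level=0
    B->A: in-degree(A)=1, level(A)>=1
    B->C: in-degree(C)=1, level(C)>=1
    B->E: in-degree(E)=0, level(E)=1, enqueue
    B->F: in-degree(F)=2, level(F)>=1
  process D: level=0
    D->F: in-degree(F)=1, level(F)>=1
  process E: level=1
    E->A: in-degree(A)=0, level(A)=2, enqueue
  process A: level=2
    A->C: in-degree(C)=0, level(C)=3, enqueue
  process C: level=3
    C->F: in-degree(F)=0, level(F)=4, enqueue
  process F: level=4
All levels: A:2, B:0, C:3, D:0, E:1, F:4
max level = 4

Answer: 4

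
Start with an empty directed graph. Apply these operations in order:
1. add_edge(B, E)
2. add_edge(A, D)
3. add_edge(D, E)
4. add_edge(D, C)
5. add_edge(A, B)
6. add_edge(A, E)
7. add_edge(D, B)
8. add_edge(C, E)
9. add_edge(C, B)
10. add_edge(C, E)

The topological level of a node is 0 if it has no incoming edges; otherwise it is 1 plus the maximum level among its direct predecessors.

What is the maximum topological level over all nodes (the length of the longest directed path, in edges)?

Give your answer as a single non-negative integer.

Op 1: add_edge(B, E). Edges now: 1
Op 2: add_edge(A, D). Edges now: 2
Op 3: add_edge(D, E). Edges now: 3
Op 4: add_edge(D, C). Edges now: 4
Op 5: add_edge(A, B). Edges now: 5
Op 6: add_edge(A, E). Edges now: 6
Op 7: add_edge(D, B). Edges now: 7
Op 8: add_edge(C, E). Edges now: 8
Op 9: add_edge(C, B). Edges now: 9
Op 10: add_edge(C, E) (duplicate, no change). Edges now: 9
Compute levels (Kahn BFS):
  sources (in-degree 0): A
  process A: level=0
    A->B: in-degree(B)=2, level(B)>=1
    A->D: in-degree(D)=0, level(D)=1, enqueue
    A->E: in-degree(E)=3, level(E)>=1
  process D: level=1
    D->B: in-degree(B)=1, level(B)>=2
    D->C: in-degree(C)=0, level(C)=2, enqueue
    D->E: in-degree(E)=2, level(E)>=2
  process C: level=2
    C->B: in-degree(B)=0, level(B)=3, enqueue
    C->E: in-degree(E)=1, level(E)>=3
  process B: level=3
    B->E: in-degree(E)=0, level(E)=4, enqueue
  process E: level=4
All levels: A:0, B:3, C:2, D:1, E:4
max level = 4

Answer: 4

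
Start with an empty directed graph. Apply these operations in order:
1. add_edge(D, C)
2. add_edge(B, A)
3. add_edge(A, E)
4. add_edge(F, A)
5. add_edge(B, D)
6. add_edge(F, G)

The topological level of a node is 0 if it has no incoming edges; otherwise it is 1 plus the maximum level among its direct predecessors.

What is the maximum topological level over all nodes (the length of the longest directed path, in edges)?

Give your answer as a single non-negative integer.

Answer: 2

Derivation:
Op 1: add_edge(D, C). Edges now: 1
Op 2: add_edge(B, A). Edges now: 2
Op 3: add_edge(A, E). Edges now: 3
Op 4: add_edge(F, A). Edges now: 4
Op 5: add_edge(B, D). Edges now: 5
Op 6: add_edge(F, G). Edges now: 6
Compute levels (Kahn BFS):
  sources (in-degree 0): B, F
  process B: level=0
    B->A: in-degree(A)=1, level(A)>=1
    B->D: in-degree(D)=0, level(D)=1, enqueue
  process F: level=0
    F->A: in-degree(A)=0, level(A)=1, enqueue
    F->G: in-degree(G)=0, level(G)=1, enqueue
  process D: level=1
    D->C: in-degree(C)=0, level(C)=2, enqueue
  process A: level=1
    A->E: in-degree(E)=0, level(E)=2, enqueue
  process G: level=1
  process C: level=2
  process E: level=2
All levels: A:1, B:0, C:2, D:1, E:2, F:0, G:1
max level = 2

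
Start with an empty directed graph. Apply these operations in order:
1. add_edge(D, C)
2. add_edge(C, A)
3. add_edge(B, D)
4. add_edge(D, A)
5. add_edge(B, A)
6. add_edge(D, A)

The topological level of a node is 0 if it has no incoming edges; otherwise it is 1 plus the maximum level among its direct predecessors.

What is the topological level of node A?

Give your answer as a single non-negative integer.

Answer: 3

Derivation:
Op 1: add_edge(D, C). Edges now: 1
Op 2: add_edge(C, A). Edges now: 2
Op 3: add_edge(B, D). Edges now: 3
Op 4: add_edge(D, A). Edges now: 4
Op 5: add_edge(B, A). Edges now: 5
Op 6: add_edge(D, A) (duplicate, no change). Edges now: 5
Compute levels (Kahn BFS):
  sources (in-degree 0): B
  process B: level=0
    B->A: in-degree(A)=2, level(A)>=1
    B->D: in-degree(D)=0, level(D)=1, enqueue
  process D: level=1
    D->A: in-degree(A)=1, level(A)>=2
    D->C: in-degree(C)=0, level(C)=2, enqueue
  process C: level=2
    C->A: in-degree(A)=0, level(A)=3, enqueue
  process A: level=3
All levels: A:3, B:0, C:2, D:1
level(A) = 3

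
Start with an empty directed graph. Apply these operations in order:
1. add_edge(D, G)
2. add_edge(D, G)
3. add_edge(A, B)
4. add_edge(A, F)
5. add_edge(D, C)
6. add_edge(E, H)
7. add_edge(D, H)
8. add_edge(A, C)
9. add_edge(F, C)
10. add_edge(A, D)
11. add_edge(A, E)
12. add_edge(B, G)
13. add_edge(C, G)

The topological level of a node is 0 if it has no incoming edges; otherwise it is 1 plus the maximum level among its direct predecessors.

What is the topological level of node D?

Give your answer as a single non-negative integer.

Op 1: add_edge(D, G). Edges now: 1
Op 2: add_edge(D, G) (duplicate, no change). Edges now: 1
Op 3: add_edge(A, B). Edges now: 2
Op 4: add_edge(A, F). Edges now: 3
Op 5: add_edge(D, C). Edges now: 4
Op 6: add_edge(E, H). Edges now: 5
Op 7: add_edge(D, H). Edges now: 6
Op 8: add_edge(A, C). Edges now: 7
Op 9: add_edge(F, C). Edges now: 8
Op 10: add_edge(A, D). Edges now: 9
Op 11: add_edge(A, E). Edges now: 10
Op 12: add_edge(B, G). Edges now: 11
Op 13: add_edge(C, G). Edges now: 12
Compute levels (Kahn BFS):
  sources (in-degree 0): A
  process A: level=0
    A->B: in-degree(B)=0, level(B)=1, enqueue
    A->C: in-degree(C)=2, level(C)>=1
    A->D: in-degree(D)=0, level(D)=1, enqueue
    A->E: in-degree(E)=0, level(E)=1, enqueue
    A->F: in-degree(F)=0, level(F)=1, enqueue
  process B: level=1
    B->G: in-degree(G)=2, level(G)>=2
  process D: level=1
    D->C: in-degree(C)=1, level(C)>=2
    D->G: in-degree(G)=1, level(G)>=2
    D->H: in-degree(H)=1, level(H)>=2
  process E: level=1
    E->H: in-degree(H)=0, level(H)=2, enqueue
  process F: level=1
    F->C: in-degree(C)=0, level(C)=2, enqueue
  process H: level=2
  process C: level=2
    C->G: in-degree(G)=0, level(G)=3, enqueue
  process G: level=3
All levels: A:0, B:1, C:2, D:1, E:1, F:1, G:3, H:2
level(D) = 1

Answer: 1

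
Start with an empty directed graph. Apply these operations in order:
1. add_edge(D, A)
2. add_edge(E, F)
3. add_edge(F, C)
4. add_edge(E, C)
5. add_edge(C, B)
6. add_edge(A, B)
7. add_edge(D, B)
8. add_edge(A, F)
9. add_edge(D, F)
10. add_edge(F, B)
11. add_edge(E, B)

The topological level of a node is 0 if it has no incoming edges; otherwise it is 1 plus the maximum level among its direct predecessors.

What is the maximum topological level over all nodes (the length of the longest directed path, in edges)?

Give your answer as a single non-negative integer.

Op 1: add_edge(D, A). Edges now: 1
Op 2: add_edge(E, F). Edges now: 2
Op 3: add_edge(F, C). Edges now: 3
Op 4: add_edge(E, C). Edges now: 4
Op 5: add_edge(C, B). Edges now: 5
Op 6: add_edge(A, B). Edges now: 6
Op 7: add_edge(D, B). Edges now: 7
Op 8: add_edge(A, F). Edges now: 8
Op 9: add_edge(D, F). Edges now: 9
Op 10: add_edge(F, B). Edges now: 10
Op 11: add_edge(E, B). Edges now: 11
Compute levels (Kahn BFS):
  sources (in-degree 0): D, E
  process D: level=0
    D->A: in-degree(A)=0, level(A)=1, enqueue
    D->B: in-degree(B)=4, level(B)>=1
    D->F: in-degree(F)=2, level(F)>=1
  process E: level=0
    E->B: in-degree(B)=3, level(B)>=1
    E->C: in-degree(C)=1, level(C)>=1
    E->F: in-degree(F)=1, level(F)>=1
  process A: level=1
    A->B: in-degree(B)=2, level(B)>=2
    A->F: in-degree(F)=0, level(F)=2, enqueue
  process F: level=2
    F->B: in-degree(B)=1, level(B)>=3
    F->C: in-degree(C)=0, level(C)=3, enqueue
  process C: level=3
    C->B: in-degree(B)=0, level(B)=4, enqueue
  process B: level=4
All levels: A:1, B:4, C:3, D:0, E:0, F:2
max level = 4

Answer: 4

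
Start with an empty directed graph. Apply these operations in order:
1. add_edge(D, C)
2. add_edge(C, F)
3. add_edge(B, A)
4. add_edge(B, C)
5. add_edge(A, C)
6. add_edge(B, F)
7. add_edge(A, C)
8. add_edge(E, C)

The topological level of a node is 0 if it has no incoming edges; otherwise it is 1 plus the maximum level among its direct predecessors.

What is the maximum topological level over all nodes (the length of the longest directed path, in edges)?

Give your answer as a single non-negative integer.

Answer: 3

Derivation:
Op 1: add_edge(D, C). Edges now: 1
Op 2: add_edge(C, F). Edges now: 2
Op 3: add_edge(B, A). Edges now: 3
Op 4: add_edge(B, C). Edges now: 4
Op 5: add_edge(A, C). Edges now: 5
Op 6: add_edge(B, F). Edges now: 6
Op 7: add_edge(A, C) (duplicate, no change). Edges now: 6
Op 8: add_edge(E, C). Edges now: 7
Compute levels (Kahn BFS):
  sources (in-degree 0): B, D, E
  process B: level=0
    B->A: in-degree(A)=0, level(A)=1, enqueue
    B->C: in-degree(C)=3, level(C)>=1
    B->F: in-degree(F)=1, level(F)>=1
  process D: level=0
    D->C: in-degree(C)=2, level(C)>=1
  process E: level=0
    E->C: in-degree(C)=1, level(C)>=1
  process A: level=1
    A->C: in-degree(C)=0, level(C)=2, enqueue
  process C: level=2
    C->F: in-degree(F)=0, level(F)=3, enqueue
  process F: level=3
All levels: A:1, B:0, C:2, D:0, E:0, F:3
max level = 3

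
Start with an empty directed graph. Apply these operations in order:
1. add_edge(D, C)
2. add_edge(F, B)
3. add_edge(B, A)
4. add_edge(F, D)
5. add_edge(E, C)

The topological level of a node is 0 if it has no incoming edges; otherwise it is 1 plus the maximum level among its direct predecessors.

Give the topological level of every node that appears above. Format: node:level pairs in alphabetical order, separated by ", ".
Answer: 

Op 1: add_edge(D, C). Edges now: 1
Op 2: add_edge(F, B). Edges now: 2
Op 3: add_edge(B, A). Edges now: 3
Op 4: add_edge(F, D). Edges now: 4
Op 5: add_edge(E, C). Edges now: 5
Compute levels (Kahn BFS):
  sources (in-degree 0): E, F
  process E: level=0
    E->C: in-degree(C)=1, level(C)>=1
  process F: level=0
    F->B: in-degree(B)=0, level(B)=1, enqueue
    F->D: in-degree(D)=0, level(D)=1, enqueue
  process B: level=1
    B->A: in-degree(A)=0, level(A)=2, enqueue
  process D: level=1
    D->C: in-degree(C)=0, level(C)=2, enqueue
  process A: level=2
  process C: level=2
All levels: A:2, B:1, C:2, D:1, E:0, F:0

Answer: A:2, B:1, C:2, D:1, E:0, F:0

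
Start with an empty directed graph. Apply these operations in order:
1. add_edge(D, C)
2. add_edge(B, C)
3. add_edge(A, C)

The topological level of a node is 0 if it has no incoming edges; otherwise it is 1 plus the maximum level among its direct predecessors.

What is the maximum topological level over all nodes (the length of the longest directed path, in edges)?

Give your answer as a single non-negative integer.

Op 1: add_edge(D, C). Edges now: 1
Op 2: add_edge(B, C). Edges now: 2
Op 3: add_edge(A, C). Edges now: 3
Compute levels (Kahn BFS):
  sources (in-degree 0): A, B, D
  process A: level=0
    A->C: in-degree(C)=2, level(C)>=1
  process B: level=0
    B->C: in-degree(C)=1, level(C)>=1
  process D: level=0
    D->C: in-degree(C)=0, level(C)=1, enqueue
  process C: level=1
All levels: A:0, B:0, C:1, D:0
max level = 1

Answer: 1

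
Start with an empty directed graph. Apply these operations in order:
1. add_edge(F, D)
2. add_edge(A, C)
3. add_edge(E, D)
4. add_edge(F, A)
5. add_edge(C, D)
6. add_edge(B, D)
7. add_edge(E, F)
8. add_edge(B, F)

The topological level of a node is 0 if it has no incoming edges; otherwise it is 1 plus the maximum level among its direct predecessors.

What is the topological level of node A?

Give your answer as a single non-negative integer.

Op 1: add_edge(F, D). Edges now: 1
Op 2: add_edge(A, C). Edges now: 2
Op 3: add_edge(E, D). Edges now: 3
Op 4: add_edge(F, A). Edges now: 4
Op 5: add_edge(C, D). Edges now: 5
Op 6: add_edge(B, D). Edges now: 6
Op 7: add_edge(E, F). Edges now: 7
Op 8: add_edge(B, F). Edges now: 8
Compute levels (Kahn BFS):
  sources (in-degree 0): B, E
  process B: level=0
    B->D: in-degree(D)=3, level(D)>=1
    B->F: in-degree(F)=1, level(F)>=1
  process E: level=0
    E->D: in-degree(D)=2, level(D)>=1
    E->F: in-degree(F)=0, level(F)=1, enqueue
  process F: level=1
    F->A: in-degree(A)=0, level(A)=2, enqueue
    F->D: in-degree(D)=1, level(D)>=2
  process A: level=2
    A->C: in-degree(C)=0, level(C)=3, enqueue
  process C: level=3
    C->D: in-degree(D)=0, level(D)=4, enqueue
  process D: level=4
All levels: A:2, B:0, C:3, D:4, E:0, F:1
level(A) = 2

Answer: 2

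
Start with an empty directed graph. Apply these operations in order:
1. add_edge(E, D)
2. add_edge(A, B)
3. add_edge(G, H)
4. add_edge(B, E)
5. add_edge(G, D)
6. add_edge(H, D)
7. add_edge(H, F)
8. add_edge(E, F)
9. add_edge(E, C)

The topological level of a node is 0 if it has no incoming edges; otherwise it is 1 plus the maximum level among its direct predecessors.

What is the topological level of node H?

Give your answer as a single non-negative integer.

Answer: 1

Derivation:
Op 1: add_edge(E, D). Edges now: 1
Op 2: add_edge(A, B). Edges now: 2
Op 3: add_edge(G, H). Edges now: 3
Op 4: add_edge(B, E). Edges now: 4
Op 5: add_edge(G, D). Edges now: 5
Op 6: add_edge(H, D). Edges now: 6
Op 7: add_edge(H, F). Edges now: 7
Op 8: add_edge(E, F). Edges now: 8
Op 9: add_edge(E, C). Edges now: 9
Compute levels (Kahn BFS):
  sources (in-degree 0): A, G
  process A: level=0
    A->B: in-degree(B)=0, level(B)=1, enqueue
  process G: level=0
    G->D: in-degree(D)=2, level(D)>=1
    G->H: in-degree(H)=0, level(H)=1, enqueue
  process B: level=1
    B->E: in-degree(E)=0, level(E)=2, enqueue
  process H: level=1
    H->D: in-degree(D)=1, level(D)>=2
    H->F: in-degree(F)=1, level(F)>=2
  process E: level=2
    E->C: in-degree(C)=0, level(C)=3, enqueue
    E->D: in-degree(D)=0, level(D)=3, enqueue
    E->F: in-degree(F)=0, level(F)=3, enqueue
  process C: level=3
  process D: level=3
  process F: level=3
All levels: A:0, B:1, C:3, D:3, E:2, F:3, G:0, H:1
level(H) = 1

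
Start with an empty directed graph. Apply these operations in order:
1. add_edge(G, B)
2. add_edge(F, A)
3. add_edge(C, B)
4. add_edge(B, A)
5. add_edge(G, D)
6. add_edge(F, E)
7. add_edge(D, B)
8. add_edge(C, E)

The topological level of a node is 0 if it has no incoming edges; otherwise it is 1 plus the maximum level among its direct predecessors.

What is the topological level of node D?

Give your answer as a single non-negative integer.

Answer: 1

Derivation:
Op 1: add_edge(G, B). Edges now: 1
Op 2: add_edge(F, A). Edges now: 2
Op 3: add_edge(C, B). Edges now: 3
Op 4: add_edge(B, A). Edges now: 4
Op 5: add_edge(G, D). Edges now: 5
Op 6: add_edge(F, E). Edges now: 6
Op 7: add_edge(D, B). Edges now: 7
Op 8: add_edge(C, E). Edges now: 8
Compute levels (Kahn BFS):
  sources (in-degree 0): C, F, G
  process C: level=0
    C->B: in-degree(B)=2, level(B)>=1
    C->E: in-degree(E)=1, level(E)>=1
  process F: level=0
    F->A: in-degree(A)=1, level(A)>=1
    F->E: in-degree(E)=0, level(E)=1, enqueue
  process G: level=0
    G->B: in-degree(B)=1, level(B)>=1
    G->D: in-degree(D)=0, level(D)=1, enqueue
  process E: level=1
  process D: level=1
    D->B: in-degree(B)=0, level(B)=2, enqueue
  process B: level=2
    B->A: in-degree(A)=0, level(A)=3, enqueue
  process A: level=3
All levels: A:3, B:2, C:0, D:1, E:1, F:0, G:0
level(D) = 1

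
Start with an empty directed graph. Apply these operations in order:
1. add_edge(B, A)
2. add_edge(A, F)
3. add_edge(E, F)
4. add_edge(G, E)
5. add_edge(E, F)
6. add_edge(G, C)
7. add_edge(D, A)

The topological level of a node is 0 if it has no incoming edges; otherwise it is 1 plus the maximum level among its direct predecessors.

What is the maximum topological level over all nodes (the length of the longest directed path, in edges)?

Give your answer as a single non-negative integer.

Op 1: add_edge(B, A). Edges now: 1
Op 2: add_edge(A, F). Edges now: 2
Op 3: add_edge(E, F). Edges now: 3
Op 4: add_edge(G, E). Edges now: 4
Op 5: add_edge(E, F) (duplicate, no change). Edges now: 4
Op 6: add_edge(G, C). Edges now: 5
Op 7: add_edge(D, A). Edges now: 6
Compute levels (Kahn BFS):
  sources (in-degree 0): B, D, G
  process B: level=0
    B->A: in-degree(A)=1, level(A)>=1
  process D: level=0
    D->A: in-degree(A)=0, level(A)=1, enqueue
  process G: level=0
    G->C: in-degree(C)=0, level(C)=1, enqueue
    G->E: in-degree(E)=0, level(E)=1, enqueue
  process A: level=1
    A->F: in-degree(F)=1, level(F)>=2
  process C: level=1
  process E: level=1
    E->F: in-degree(F)=0, level(F)=2, enqueue
  process F: level=2
All levels: A:1, B:0, C:1, D:0, E:1, F:2, G:0
max level = 2

Answer: 2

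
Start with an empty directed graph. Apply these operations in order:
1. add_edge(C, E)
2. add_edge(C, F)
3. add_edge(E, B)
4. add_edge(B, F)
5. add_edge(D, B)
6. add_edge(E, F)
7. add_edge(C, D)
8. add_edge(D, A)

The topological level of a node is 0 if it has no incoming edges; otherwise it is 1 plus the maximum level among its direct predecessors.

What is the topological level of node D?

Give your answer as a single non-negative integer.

Answer: 1

Derivation:
Op 1: add_edge(C, E). Edges now: 1
Op 2: add_edge(C, F). Edges now: 2
Op 3: add_edge(E, B). Edges now: 3
Op 4: add_edge(B, F). Edges now: 4
Op 5: add_edge(D, B). Edges now: 5
Op 6: add_edge(E, F). Edges now: 6
Op 7: add_edge(C, D). Edges now: 7
Op 8: add_edge(D, A). Edges now: 8
Compute levels (Kahn BFS):
  sources (in-degree 0): C
  process C: level=0
    C->D: in-degree(D)=0, level(D)=1, enqueue
    C->E: in-degree(E)=0, level(E)=1, enqueue
    C->F: in-degree(F)=2, level(F)>=1
  process D: level=1
    D->A: in-degree(A)=0, level(A)=2, enqueue
    D->B: in-degree(B)=1, level(B)>=2
  process E: level=1
    E->B: in-degree(B)=0, level(B)=2, enqueue
    E->F: in-degree(F)=1, level(F)>=2
  process A: level=2
  process B: level=2
    B->F: in-degree(F)=0, level(F)=3, enqueue
  process F: level=3
All levels: A:2, B:2, C:0, D:1, E:1, F:3
level(D) = 1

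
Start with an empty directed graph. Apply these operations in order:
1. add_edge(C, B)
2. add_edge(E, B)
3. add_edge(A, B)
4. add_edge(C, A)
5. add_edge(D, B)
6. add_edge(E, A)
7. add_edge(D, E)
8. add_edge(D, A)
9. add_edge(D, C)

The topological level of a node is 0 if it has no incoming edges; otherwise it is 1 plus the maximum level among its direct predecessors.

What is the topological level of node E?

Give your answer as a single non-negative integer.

Answer: 1

Derivation:
Op 1: add_edge(C, B). Edges now: 1
Op 2: add_edge(E, B). Edges now: 2
Op 3: add_edge(A, B). Edges now: 3
Op 4: add_edge(C, A). Edges now: 4
Op 5: add_edge(D, B). Edges now: 5
Op 6: add_edge(E, A). Edges now: 6
Op 7: add_edge(D, E). Edges now: 7
Op 8: add_edge(D, A). Edges now: 8
Op 9: add_edge(D, C). Edges now: 9
Compute levels (Kahn BFS):
  sources (in-degree 0): D
  process D: level=0
    D->A: in-degree(A)=2, level(A)>=1
    D->B: in-degree(B)=3, level(B)>=1
    D->C: in-degree(C)=0, level(C)=1, enqueue
    D->E: in-degree(E)=0, level(E)=1, enqueue
  process C: level=1
    C->A: in-degree(A)=1, level(A)>=2
    C->B: in-degree(B)=2, level(B)>=2
  process E: level=1
    E->A: in-degree(A)=0, level(A)=2, enqueue
    E->B: in-degree(B)=1, level(B)>=2
  process A: level=2
    A->B: in-degree(B)=0, level(B)=3, enqueue
  process B: level=3
All levels: A:2, B:3, C:1, D:0, E:1
level(E) = 1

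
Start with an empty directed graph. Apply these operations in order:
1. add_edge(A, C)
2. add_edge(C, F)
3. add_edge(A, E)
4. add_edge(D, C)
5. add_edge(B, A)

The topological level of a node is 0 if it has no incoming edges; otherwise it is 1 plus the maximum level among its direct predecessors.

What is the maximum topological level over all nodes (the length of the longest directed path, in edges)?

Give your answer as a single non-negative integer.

Answer: 3

Derivation:
Op 1: add_edge(A, C). Edges now: 1
Op 2: add_edge(C, F). Edges now: 2
Op 3: add_edge(A, E). Edges now: 3
Op 4: add_edge(D, C). Edges now: 4
Op 5: add_edge(B, A). Edges now: 5
Compute levels (Kahn BFS):
  sources (in-degree 0): B, D
  process B: level=0
    B->A: in-degree(A)=0, level(A)=1, enqueue
  process D: level=0
    D->C: in-degree(C)=1, level(C)>=1
  process A: level=1
    A->C: in-degree(C)=0, level(C)=2, enqueue
    A->E: in-degree(E)=0, level(E)=2, enqueue
  process C: level=2
    C->F: in-degree(F)=0, level(F)=3, enqueue
  process E: level=2
  process F: level=3
All levels: A:1, B:0, C:2, D:0, E:2, F:3
max level = 3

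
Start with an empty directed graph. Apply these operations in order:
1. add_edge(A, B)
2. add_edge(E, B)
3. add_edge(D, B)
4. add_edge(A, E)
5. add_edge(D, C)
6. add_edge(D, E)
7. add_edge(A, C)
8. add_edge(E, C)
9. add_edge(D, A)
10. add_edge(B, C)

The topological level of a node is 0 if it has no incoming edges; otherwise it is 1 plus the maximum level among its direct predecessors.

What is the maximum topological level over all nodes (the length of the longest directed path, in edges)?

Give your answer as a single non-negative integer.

Answer: 4

Derivation:
Op 1: add_edge(A, B). Edges now: 1
Op 2: add_edge(E, B). Edges now: 2
Op 3: add_edge(D, B). Edges now: 3
Op 4: add_edge(A, E). Edges now: 4
Op 5: add_edge(D, C). Edges now: 5
Op 6: add_edge(D, E). Edges now: 6
Op 7: add_edge(A, C). Edges now: 7
Op 8: add_edge(E, C). Edges now: 8
Op 9: add_edge(D, A). Edges now: 9
Op 10: add_edge(B, C). Edges now: 10
Compute levels (Kahn BFS):
  sources (in-degree 0): D
  process D: level=0
    D->A: in-degree(A)=0, level(A)=1, enqueue
    D->B: in-degree(B)=2, level(B)>=1
    D->C: in-degree(C)=3, level(C)>=1
    D->E: in-degree(E)=1, level(E)>=1
  process A: level=1
    A->B: in-degree(B)=1, level(B)>=2
    A->C: in-degree(C)=2, level(C)>=2
    A->E: in-degree(E)=0, level(E)=2, enqueue
  process E: level=2
    E->B: in-degree(B)=0, level(B)=3, enqueue
    E->C: in-degree(C)=1, level(C)>=3
  process B: level=3
    B->C: in-degree(C)=0, level(C)=4, enqueue
  process C: level=4
All levels: A:1, B:3, C:4, D:0, E:2
max level = 4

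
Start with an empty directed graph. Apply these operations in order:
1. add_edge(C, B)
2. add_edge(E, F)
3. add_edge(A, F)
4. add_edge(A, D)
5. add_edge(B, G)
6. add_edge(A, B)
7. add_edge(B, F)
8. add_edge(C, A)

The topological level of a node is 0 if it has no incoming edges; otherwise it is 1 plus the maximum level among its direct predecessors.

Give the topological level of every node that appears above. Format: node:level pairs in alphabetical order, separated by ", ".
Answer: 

Answer: A:1, B:2, C:0, D:2, E:0, F:3, G:3

Derivation:
Op 1: add_edge(C, B). Edges now: 1
Op 2: add_edge(E, F). Edges now: 2
Op 3: add_edge(A, F). Edges now: 3
Op 4: add_edge(A, D). Edges now: 4
Op 5: add_edge(B, G). Edges now: 5
Op 6: add_edge(A, B). Edges now: 6
Op 7: add_edge(B, F). Edges now: 7
Op 8: add_edge(C, A). Edges now: 8
Compute levels (Kahn BFS):
  sources (in-degree 0): C, E
  process C: level=0
    C->A: in-degree(A)=0, level(A)=1, enqueue
    C->B: in-degree(B)=1, level(B)>=1
  process E: level=0
    E->F: in-degree(F)=2, level(F)>=1
  process A: level=1
    A->B: in-degree(B)=0, level(B)=2, enqueue
    A->D: in-degree(D)=0, level(D)=2, enqueue
    A->F: in-degree(F)=1, level(F)>=2
  process B: level=2
    B->F: in-degree(F)=0, level(F)=3, enqueue
    B->G: in-degree(G)=0, level(G)=3, enqueue
  process D: level=2
  process F: level=3
  process G: level=3
All levels: A:1, B:2, C:0, D:2, E:0, F:3, G:3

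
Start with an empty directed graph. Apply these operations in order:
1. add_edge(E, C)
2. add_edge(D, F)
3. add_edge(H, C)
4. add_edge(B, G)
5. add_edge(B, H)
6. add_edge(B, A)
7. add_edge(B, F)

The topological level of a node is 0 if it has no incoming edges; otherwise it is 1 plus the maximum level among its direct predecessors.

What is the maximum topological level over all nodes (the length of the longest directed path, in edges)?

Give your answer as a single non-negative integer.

Answer: 2

Derivation:
Op 1: add_edge(E, C). Edges now: 1
Op 2: add_edge(D, F). Edges now: 2
Op 3: add_edge(H, C). Edges now: 3
Op 4: add_edge(B, G). Edges now: 4
Op 5: add_edge(B, H). Edges now: 5
Op 6: add_edge(B, A). Edges now: 6
Op 7: add_edge(B, F). Edges now: 7
Compute levels (Kahn BFS):
  sources (in-degree 0): B, D, E
  process B: level=0
    B->A: in-degree(A)=0, level(A)=1, enqueue
    B->F: in-degree(F)=1, level(F)>=1
    B->G: in-degree(G)=0, level(G)=1, enqueue
    B->H: in-degree(H)=0, level(H)=1, enqueue
  process D: level=0
    D->F: in-degree(F)=0, level(F)=1, enqueue
  process E: level=0
    E->C: in-degree(C)=1, level(C)>=1
  process A: level=1
  process G: level=1
  process H: level=1
    H->C: in-degree(C)=0, level(C)=2, enqueue
  process F: level=1
  process C: level=2
All levels: A:1, B:0, C:2, D:0, E:0, F:1, G:1, H:1
max level = 2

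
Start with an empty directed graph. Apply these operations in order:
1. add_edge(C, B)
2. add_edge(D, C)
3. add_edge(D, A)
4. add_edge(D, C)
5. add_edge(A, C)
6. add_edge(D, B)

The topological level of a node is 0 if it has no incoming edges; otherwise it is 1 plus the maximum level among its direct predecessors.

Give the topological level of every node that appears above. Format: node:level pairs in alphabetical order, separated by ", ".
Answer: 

Answer: A:1, B:3, C:2, D:0

Derivation:
Op 1: add_edge(C, B). Edges now: 1
Op 2: add_edge(D, C). Edges now: 2
Op 3: add_edge(D, A). Edges now: 3
Op 4: add_edge(D, C) (duplicate, no change). Edges now: 3
Op 5: add_edge(A, C). Edges now: 4
Op 6: add_edge(D, B). Edges now: 5
Compute levels (Kahn BFS):
  sources (in-degree 0): D
  process D: level=0
    D->A: in-degree(A)=0, level(A)=1, enqueue
    D->B: in-degree(B)=1, level(B)>=1
    D->C: in-degree(C)=1, level(C)>=1
  process A: level=1
    A->C: in-degree(C)=0, level(C)=2, enqueue
  process C: level=2
    C->B: in-degree(B)=0, level(B)=3, enqueue
  process B: level=3
All levels: A:1, B:3, C:2, D:0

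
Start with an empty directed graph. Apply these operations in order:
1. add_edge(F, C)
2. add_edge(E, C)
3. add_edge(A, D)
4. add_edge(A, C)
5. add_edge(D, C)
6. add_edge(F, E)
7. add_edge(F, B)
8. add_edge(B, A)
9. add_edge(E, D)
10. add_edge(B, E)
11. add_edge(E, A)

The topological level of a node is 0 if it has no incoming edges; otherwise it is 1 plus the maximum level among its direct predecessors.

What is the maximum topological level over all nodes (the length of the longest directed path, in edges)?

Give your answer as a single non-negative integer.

Answer: 5

Derivation:
Op 1: add_edge(F, C). Edges now: 1
Op 2: add_edge(E, C). Edges now: 2
Op 3: add_edge(A, D). Edges now: 3
Op 4: add_edge(A, C). Edges now: 4
Op 5: add_edge(D, C). Edges now: 5
Op 6: add_edge(F, E). Edges now: 6
Op 7: add_edge(F, B). Edges now: 7
Op 8: add_edge(B, A). Edges now: 8
Op 9: add_edge(E, D). Edges now: 9
Op 10: add_edge(B, E). Edges now: 10
Op 11: add_edge(E, A). Edges now: 11
Compute levels (Kahn BFS):
  sources (in-degree 0): F
  process F: level=0
    F->B: in-degree(B)=0, level(B)=1, enqueue
    F->C: in-degree(C)=3, level(C)>=1
    F->E: in-degree(E)=1, level(E)>=1
  process B: level=1
    B->A: in-degree(A)=1, level(A)>=2
    B->E: in-degree(E)=0, level(E)=2, enqueue
  process E: level=2
    E->A: in-degree(A)=0, level(A)=3, enqueue
    E->C: in-degree(C)=2, level(C)>=3
    E->D: in-degree(D)=1, level(D)>=3
  process A: level=3
    A->C: in-degree(C)=1, level(C)>=4
    A->D: in-degree(D)=0, level(D)=4, enqueue
  process D: level=4
    D->C: in-degree(C)=0, level(C)=5, enqueue
  process C: level=5
All levels: A:3, B:1, C:5, D:4, E:2, F:0
max level = 5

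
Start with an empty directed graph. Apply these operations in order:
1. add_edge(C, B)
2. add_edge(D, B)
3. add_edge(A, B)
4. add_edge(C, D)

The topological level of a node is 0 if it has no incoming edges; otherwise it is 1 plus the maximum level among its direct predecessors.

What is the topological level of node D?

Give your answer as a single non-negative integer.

Answer: 1

Derivation:
Op 1: add_edge(C, B). Edges now: 1
Op 2: add_edge(D, B). Edges now: 2
Op 3: add_edge(A, B). Edges now: 3
Op 4: add_edge(C, D). Edges now: 4
Compute levels (Kahn BFS):
  sources (in-degree 0): A, C
  process A: level=0
    A->B: in-degree(B)=2, level(B)>=1
  process C: level=0
    C->B: in-degree(B)=1, level(B)>=1
    C->D: in-degree(D)=0, level(D)=1, enqueue
  process D: level=1
    D->B: in-degree(B)=0, level(B)=2, enqueue
  process B: level=2
All levels: A:0, B:2, C:0, D:1
level(D) = 1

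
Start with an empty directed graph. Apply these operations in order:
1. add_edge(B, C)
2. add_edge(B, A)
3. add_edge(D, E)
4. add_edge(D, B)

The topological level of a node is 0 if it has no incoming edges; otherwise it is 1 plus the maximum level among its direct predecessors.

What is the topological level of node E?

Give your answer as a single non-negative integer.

Op 1: add_edge(B, C). Edges now: 1
Op 2: add_edge(B, A). Edges now: 2
Op 3: add_edge(D, E). Edges now: 3
Op 4: add_edge(D, B). Edges now: 4
Compute levels (Kahn BFS):
  sources (in-degree 0): D
  process D: level=0
    D->B: in-degree(B)=0, level(B)=1, enqueue
    D->E: in-degree(E)=0, level(E)=1, enqueue
  process B: level=1
    B->A: in-degree(A)=0, level(A)=2, enqueue
    B->C: in-degree(C)=0, level(C)=2, enqueue
  process E: level=1
  process A: level=2
  process C: level=2
All levels: A:2, B:1, C:2, D:0, E:1
level(E) = 1

Answer: 1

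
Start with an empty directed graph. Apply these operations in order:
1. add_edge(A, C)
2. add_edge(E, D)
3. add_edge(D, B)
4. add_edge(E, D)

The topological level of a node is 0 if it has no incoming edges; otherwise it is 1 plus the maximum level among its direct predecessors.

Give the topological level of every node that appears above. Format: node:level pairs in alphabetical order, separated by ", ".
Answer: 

Answer: A:0, B:2, C:1, D:1, E:0

Derivation:
Op 1: add_edge(A, C). Edges now: 1
Op 2: add_edge(E, D). Edges now: 2
Op 3: add_edge(D, B). Edges now: 3
Op 4: add_edge(E, D) (duplicate, no change). Edges now: 3
Compute levels (Kahn BFS):
  sources (in-degree 0): A, E
  process A: level=0
    A->C: in-degree(C)=0, level(C)=1, enqueue
  process E: level=0
    E->D: in-degree(D)=0, level(D)=1, enqueue
  process C: level=1
  process D: level=1
    D->B: in-degree(B)=0, level(B)=2, enqueue
  process B: level=2
All levels: A:0, B:2, C:1, D:1, E:0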